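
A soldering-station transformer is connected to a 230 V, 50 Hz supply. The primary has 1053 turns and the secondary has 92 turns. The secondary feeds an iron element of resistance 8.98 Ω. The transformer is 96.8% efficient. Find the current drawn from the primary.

I_p ≈ 0.202 A

V_s = 230 × 92/1053 = 20.095 V.
I_s = V_s/R = 20.095/8.98 = 2.2377 A.
P_out = V_s I_s = 20.095 × 2.2377 = 44.967 W.
P_in = P_out/η = 44.967/0.968 = 46.454 W.
I_p = P_in/V_p = 46.454/230 = 0.202 A.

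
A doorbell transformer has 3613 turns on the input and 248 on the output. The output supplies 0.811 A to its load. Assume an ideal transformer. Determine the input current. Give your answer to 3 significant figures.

For an ideal transformer I_in/I_out = N_out/N_in, so I_in = 0.811 × 248/3613 = 0.0557 A.

I_in ≈ 0.0557 A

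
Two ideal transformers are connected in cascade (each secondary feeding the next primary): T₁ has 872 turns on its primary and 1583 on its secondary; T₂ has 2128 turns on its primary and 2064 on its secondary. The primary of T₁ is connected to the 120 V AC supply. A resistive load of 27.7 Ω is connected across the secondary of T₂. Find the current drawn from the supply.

I_supply ≈ 13.4 A

Secondary of T₁: V = 120.00 × 1583/872 = 217.84 V.
Secondary of T₂: V = 217.84 × 2064/2128 = 211.29 V.
I_load = 211.29/27.7 = 7.6279 A, so P_out = 211.29 × 7.6279 = 1611.7 W.
All ideal ⇒ P_in = P_out, so I_supply = 1611.7/120 = 13.4 A.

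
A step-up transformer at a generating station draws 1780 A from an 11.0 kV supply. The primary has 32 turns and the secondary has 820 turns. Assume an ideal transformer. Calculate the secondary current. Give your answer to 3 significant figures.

I_s/I_p = N_p/N_s, so I_s = 1780 × 32/820 = 69.5 A.

I_s ≈ 69.5 A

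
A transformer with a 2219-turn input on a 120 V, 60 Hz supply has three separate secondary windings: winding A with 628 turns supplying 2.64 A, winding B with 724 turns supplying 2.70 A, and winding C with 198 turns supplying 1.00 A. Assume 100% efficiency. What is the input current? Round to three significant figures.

V_A = 120 × 628/2219 = 33.961 V; V_B = 120 × 724/2219 = 39.153 V; V_C = 120 × 198/2219 = 10.708 V.
P_out = V_A I_A + V_B I_B + V_C I_C = 33.961×2.64 + 39.153×2.70 + 10.708×1.00 = 89.658 + 105.71 + 10.708 = 206.08 W.
Ideal ⇒ P_in = P_out, so I_in = P_out/V_in = 206.08/120 = 1.72 A.

I_in ≈ 1.72 A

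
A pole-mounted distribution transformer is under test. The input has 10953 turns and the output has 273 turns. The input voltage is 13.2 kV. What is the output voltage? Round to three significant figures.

V_out/V_in = N_out/N_in, so V_out = 13200 × 273/10953 = 329 V.

V_out ≈ 329 V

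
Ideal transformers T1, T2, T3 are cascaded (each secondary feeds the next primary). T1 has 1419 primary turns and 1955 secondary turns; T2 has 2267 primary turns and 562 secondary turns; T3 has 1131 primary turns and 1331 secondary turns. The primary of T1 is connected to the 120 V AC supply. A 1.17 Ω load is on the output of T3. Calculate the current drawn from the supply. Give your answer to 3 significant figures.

Secondary of T1: V = 120.00 × 1955/1419 = 165.33 V.
Secondary of T2: V = 165.33 × 562/2267 = 40.986 V.
Secondary of T3: V = 40.986 × 1331/1131 = 48.233 V.
I_load = 48.233/1.17 = 41.225 A, so P_out = 48.233 × 41.225 = 1988.4 W.
All ideal ⇒ P_in = P_out, so I_supply = 1988.4/120 = 16.6 A.

I_supply ≈ 16.6 A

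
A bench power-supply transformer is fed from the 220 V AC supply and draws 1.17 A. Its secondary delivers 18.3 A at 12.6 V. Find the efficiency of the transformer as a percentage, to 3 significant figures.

η ≈ 89.6%

P_in = 220 × 1.17 = 257.400 W.
P_out = 12.6 × 18.3 = 230.580 W.
η = P_out/P_in = 230.580/257.400 = 0.896.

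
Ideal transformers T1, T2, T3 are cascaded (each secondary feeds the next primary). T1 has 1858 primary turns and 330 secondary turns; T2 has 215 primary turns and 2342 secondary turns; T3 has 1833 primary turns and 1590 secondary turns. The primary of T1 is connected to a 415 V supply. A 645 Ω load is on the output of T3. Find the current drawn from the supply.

After T1: V = 415.00 × 330/1858 = 73.708 V.
After T2: V = 73.708 × 2342/215 = 802.91 V.
After T3: V = 802.91 × 1590/1833 = 696.47 V.
I_load = 696.47/645 = 1.0798 A, so P_out = 696.47 × 1.0798 = 752.04 W.
All ideal ⇒ P_in = P_out, so I_supply = 752.04/415 = 1.81 A.

I_supply ≈ 1.81 A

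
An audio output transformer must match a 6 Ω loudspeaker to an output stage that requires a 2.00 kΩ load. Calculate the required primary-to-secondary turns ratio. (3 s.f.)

N_p/N_s ≈ 18.3

Z_p/Z_s = (N_p/N_s)², so N_p/N_s = √(2000/6) = √333 = 18.3.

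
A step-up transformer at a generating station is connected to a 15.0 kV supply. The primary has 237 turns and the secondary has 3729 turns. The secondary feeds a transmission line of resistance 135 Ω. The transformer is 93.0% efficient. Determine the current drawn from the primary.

I_p ≈ 29600 A

V_s = 15000 × 3729/237 = 236010 V.
I_s = V_s/R = 236010/135 = 1748.2 A.
P_out = V_s I_s = 236010 × 1748.2 = 4.1261×10^8 W.
P_in = P_out/η = 4.1261×10^8/0.930 = 4.4366×10^8 W.
I_p = P_in/V_p = 4.4366×10^8/15000 = 29600 A.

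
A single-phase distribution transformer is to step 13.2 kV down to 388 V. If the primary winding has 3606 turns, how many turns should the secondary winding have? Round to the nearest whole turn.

N_s/N_p = V_s/V_p, so N_s = 3606 × 388/13200 = 106.0 ≈ 106 turns.

N_s = 106 turns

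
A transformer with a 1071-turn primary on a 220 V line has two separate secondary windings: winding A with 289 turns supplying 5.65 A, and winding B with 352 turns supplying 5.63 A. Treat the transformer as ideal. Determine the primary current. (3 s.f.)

I_p ≈ 3.37 A

V_A = 220 × 289/1071 = 59.365 V; V_B = 220 × 352/1071 = 72.306 V.
P_out = V_A I_A + V_B I_B = 59.365×5.65 + 72.306×5.63 = 335.41 + 407.08 = 742.50 W.
Ideal ⇒ P_in = P_out, so I_p = P_out/V_p = 742.50/220 = 3.37 A.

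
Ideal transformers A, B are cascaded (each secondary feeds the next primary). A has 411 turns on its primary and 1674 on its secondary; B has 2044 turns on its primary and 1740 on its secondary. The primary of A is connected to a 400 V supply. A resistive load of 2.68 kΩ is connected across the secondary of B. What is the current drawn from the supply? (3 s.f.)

Secondary of A: V = 400.00 × 1674/411 = 1629.2 V.
Secondary of B: V = 1629.2 × 1740/2044 = 1386.9 V.
I_load = 1386.9/2680 = 0.51750 A, so P_out = 1386.9 × 0.51750 = 717.71 W.
All ideal ⇒ P_in = P_out, so I_supply = 717.71/400 = 1.79 A.

I_supply ≈ 1.79 A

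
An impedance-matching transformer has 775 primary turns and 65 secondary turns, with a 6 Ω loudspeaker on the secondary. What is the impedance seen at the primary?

Z_p ≈ 853 Ω

Z_p = (N_p/N_s)² × Z_s = (775/65)² × 6 = 853 Ω.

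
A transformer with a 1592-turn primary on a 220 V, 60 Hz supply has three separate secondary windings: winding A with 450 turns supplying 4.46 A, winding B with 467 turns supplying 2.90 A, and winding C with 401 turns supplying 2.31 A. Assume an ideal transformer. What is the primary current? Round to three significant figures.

V_A = 220 × 450/1592 = 62.186 V; V_B = 220 × 467/1592 = 64.535 V; V_C = 220 × 401/1592 = 55.415 V.
P_out = V_A I_A + V_B I_B + V_C I_C = 62.186×4.46 + 64.535×2.90 + 55.415×2.31 = 277.35 + 187.15 + 128.01 = 592.51 W.
Ideal ⇒ P_in = P_out, so I_p = P_out/V_p = 592.51/220 = 2.69 A.

I_p ≈ 2.69 A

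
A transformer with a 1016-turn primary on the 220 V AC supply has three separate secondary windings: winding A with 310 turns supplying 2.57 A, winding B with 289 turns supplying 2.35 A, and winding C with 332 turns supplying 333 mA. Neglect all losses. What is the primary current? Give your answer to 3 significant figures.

I_p ≈ 1.56 A

V_A = 220 × 310/1016 = 67.126 V; V_B = 220 × 289/1016 = 62.579 V; V_C = 220 × 332/1016 = 71.890 V.
P_out = V_A I_A + V_B I_B + V_C I_C = 67.126×2.57 + 62.579×2.35 + 71.890×0.333 = 172.51 + 147.06 + 23.939 = 343.51 W.
Ideal ⇒ P_in = P_out, so I_p = P_out/V_p = 343.51/220 = 1.56 A.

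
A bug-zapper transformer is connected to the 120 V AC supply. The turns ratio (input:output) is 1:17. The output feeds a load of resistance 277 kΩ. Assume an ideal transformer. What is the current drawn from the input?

V_out = V_in × N_out/N_in = 120 × 17/1 = 2040.0 V.
I_out = V_out/R = 2040.0/277000 = 0.0073646 A.
For an ideal transformer I_in N_in = I_out N_out, so I_in = 0.0073646 × 17/1 = 0.125 A.

I_in ≈ 0.125 A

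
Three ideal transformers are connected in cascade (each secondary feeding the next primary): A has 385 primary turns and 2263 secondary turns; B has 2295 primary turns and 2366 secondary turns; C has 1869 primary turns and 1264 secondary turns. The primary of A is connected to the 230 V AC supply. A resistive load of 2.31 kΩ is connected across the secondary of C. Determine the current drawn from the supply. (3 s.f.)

Secondary of A: V = 230.00 × 2263/385 = 1351.9 V.
Secondary of B: V = 1351.9 × 2366/2295 = 1393.7 V.
Secondary of C: V = 1393.7 × 1264/1869 = 942.59 V.
I_load = 942.59/2310 = 0.40805 A, so P_out = 942.59 × 0.40805 = 384.62 W.
All ideal ⇒ P_in = P_out, so I_supply = 384.62/230 = 1.67 A.

I_supply ≈ 1.67 A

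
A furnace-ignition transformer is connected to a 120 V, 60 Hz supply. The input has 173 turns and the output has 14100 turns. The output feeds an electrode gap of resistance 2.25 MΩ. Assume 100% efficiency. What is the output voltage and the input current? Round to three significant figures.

V_out = V_in × N_out/N_in = 120 × 14100/173 = 9780.3 V.
I_out = V_out/R = 9780.3/(2.25×10^6) = 0.0043468 A.
I_in = I_out × N_out/N_in = 0.0043468 × 14100/173 = 0.354 A.

V_out ≈ 9780 V, I_in ≈ 0.354 A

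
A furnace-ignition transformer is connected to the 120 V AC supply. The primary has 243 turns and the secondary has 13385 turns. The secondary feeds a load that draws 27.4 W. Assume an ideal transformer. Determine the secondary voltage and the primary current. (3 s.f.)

V_s = V_p × N_s/N_p = 120 × 13385/243 = 6609.9 V.
I_s = P/V_s = 27.4/6609.9 = 0.0041453 A.
I_p = I_s × N_s/N_p = 0.0041453 × 13385/243 = 0.228 A.

V_s ≈ 6610 V, I_p ≈ 0.228 A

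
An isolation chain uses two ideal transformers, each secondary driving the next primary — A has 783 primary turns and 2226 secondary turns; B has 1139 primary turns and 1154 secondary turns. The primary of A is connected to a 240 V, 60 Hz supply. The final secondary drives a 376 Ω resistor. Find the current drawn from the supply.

Secondary of A: V = 240.00 × 2226/783 = 682.30 V.
Secondary of B: V = 682.30 × 1154/1139 = 691.28 V.
I_load = 691.28/376 = 1.8385 A, so P_out = 691.28 × 1.8385 = 1270.9 W.
All ideal ⇒ P_in = P_out, so I_supply = 1270.9/240 = 5.30 A.

I_supply ≈ 5.30 A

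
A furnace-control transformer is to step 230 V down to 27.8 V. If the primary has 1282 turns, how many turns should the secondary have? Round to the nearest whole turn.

N_s/N_p = V_s/V_p, so N_s = 1282 × 27.8/230 = 155.0 ≈ 155 turns.

N_s = 155 turns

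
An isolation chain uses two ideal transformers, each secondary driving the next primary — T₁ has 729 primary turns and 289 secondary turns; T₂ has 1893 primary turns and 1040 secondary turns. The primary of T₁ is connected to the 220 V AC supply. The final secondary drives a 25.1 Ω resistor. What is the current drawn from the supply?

After T₁: V = 220.00 × 289/729 = 87.215 V.
After T₂: V = 87.215 × 1040/1893 = 47.915 V.
I_load = 47.915/25.1 = 1.9090 A, so P_out = 47.915 × 1.9090 = 91.470 W.
All ideal ⇒ P_in = P_out, so I_supply = 91.470/220 = 0.416 A.

I_supply ≈ 0.416 A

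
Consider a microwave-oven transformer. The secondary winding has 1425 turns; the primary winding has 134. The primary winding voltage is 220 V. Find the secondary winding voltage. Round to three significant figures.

V_s ≈ 2340 V

V_s/V_p = N_s/N_p, so V_s = 220 × 1425/134 = 2340 V.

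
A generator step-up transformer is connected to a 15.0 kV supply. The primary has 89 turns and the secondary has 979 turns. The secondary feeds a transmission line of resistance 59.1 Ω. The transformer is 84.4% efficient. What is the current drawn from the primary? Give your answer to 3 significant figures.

V_s = 15000 × 979/89 = 165000 V.
I_s = V_s/R = 165000/59.1 = 2791.9 A.
P_out = V_s I_s = 165000 × 2791.9 = 4.6066×10^8 W.
P_in = P_out/η = 4.6066×10^8/0.844 = 5.4581×10^8 W.
I_p = P_in/V_p = 5.4581×10^8/15000 = 36400 A.

I_p ≈ 36400 A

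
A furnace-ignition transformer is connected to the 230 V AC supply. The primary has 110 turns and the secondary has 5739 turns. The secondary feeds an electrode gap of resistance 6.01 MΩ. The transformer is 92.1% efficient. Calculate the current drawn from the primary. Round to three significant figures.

I_p ≈ 0.113 A

V_s = 230 × 5739/110 = 12000 V.
I_s = V_s/R = 12000/(6.01×10^6) = 0.0019966 A.
P_out = V_s I_s = 12000 × 0.0019966 = 23.959 W.
P_in = P_out/η = 23.959/0.921 = 26.014 W.
I_p = P_in/V_p = 26.014/230 = 0.113 A.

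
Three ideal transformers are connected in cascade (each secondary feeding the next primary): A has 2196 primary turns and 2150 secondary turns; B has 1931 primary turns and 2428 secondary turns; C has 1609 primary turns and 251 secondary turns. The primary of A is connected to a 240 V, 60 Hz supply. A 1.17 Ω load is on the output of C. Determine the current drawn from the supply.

I_supply ≈ 7.56 A

Secondary of A: V = 240.00 × 2150/2196 = 234.97 V.
Secondary of B: V = 234.97 × 2428/1931 = 295.45 V.
Secondary of C: V = 295.45 × 251/1609 = 46.089 V.
I_load = 46.089/1.17 = 39.393 A, so P_out = 46.089 × 39.393 = 1815.6 W.
All ideal ⇒ P_in = P_out, so I_supply = 1815.6/240 = 7.56 A.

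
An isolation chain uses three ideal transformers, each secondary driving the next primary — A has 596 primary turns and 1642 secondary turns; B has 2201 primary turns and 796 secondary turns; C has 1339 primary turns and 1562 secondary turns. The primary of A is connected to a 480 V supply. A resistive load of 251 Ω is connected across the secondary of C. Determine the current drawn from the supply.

After A: V = 480.00 × 1642/596 = 1322.4 V.
After B: V = 1322.4 × 796/2201 = 478.26 V.
After C: V = 478.26 × 1562/1339 = 557.91 V.
I_load = 557.91/251 = 2.2227 A, so P_out = 557.91 × 2.2227 = 1240.1 W.
All ideal ⇒ P_in = P_out, so I_supply = 1240.1/480 = 2.58 A.

I_supply ≈ 2.58 A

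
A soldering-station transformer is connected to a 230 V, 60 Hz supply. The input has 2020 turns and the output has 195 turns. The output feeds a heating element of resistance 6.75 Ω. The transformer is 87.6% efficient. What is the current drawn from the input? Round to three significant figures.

V_out = 230 × 195/2020 = 22.203 V.
I_out = V_out/R = 22.203/6.75 = 3.2893 A.
P_out = V_out I_out = 22.203 × 3.2893 = 73.033 W.
P_in = P_out/η = 73.033/0.876 = 83.371 W.
I_in = P_in/V_in = 83.371/230 = 0.362 A.

I_in ≈ 0.362 A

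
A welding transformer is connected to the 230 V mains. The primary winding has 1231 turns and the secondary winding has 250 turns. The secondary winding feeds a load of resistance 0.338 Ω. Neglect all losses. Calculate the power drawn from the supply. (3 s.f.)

V_s = V_p × N_s/N_p = 230 × 250/1231 = 46.710 V.
I_s = V_s/R = 46.710/0.338 = 138.20 A.
I_p = I_s × N_s/N_p = 138.20 × 250/1231 = 28.066 A.
P = V_p I_p = 230 × 28.066 = 6460 W.

P ≈ 6460 W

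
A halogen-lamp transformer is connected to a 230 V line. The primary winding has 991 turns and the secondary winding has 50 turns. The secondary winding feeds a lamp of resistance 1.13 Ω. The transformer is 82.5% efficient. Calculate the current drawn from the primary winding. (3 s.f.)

V_s = 230 × 50/991 = 11.604 V.
I_s = V_s/R = 11.604/1.13 = 10.269 A.
P_out = V_s I_s = 11.604 × 10.269 = 119.17 W.
P_in = P_out/η = 119.17/0.825 = 144.45 W.
I_p = P_in/V_p = 144.45/230 = 0.628 A.

I_p ≈ 0.628 A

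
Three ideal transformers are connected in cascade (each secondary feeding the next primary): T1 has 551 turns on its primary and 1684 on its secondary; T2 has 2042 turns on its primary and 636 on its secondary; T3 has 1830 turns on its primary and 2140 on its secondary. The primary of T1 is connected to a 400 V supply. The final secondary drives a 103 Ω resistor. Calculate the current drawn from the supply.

I_supply ≈ 4.81 A

Secondary of T1: V = 400.00 × 1684/551 = 1222.5 V.
Secondary of T2: V = 1222.5 × 636/2042 = 380.76 V.
Secondary of T3: V = 380.76 × 2140/1830 = 445.26 V.
I_load = 445.26/103 = 4.3229 A, so P_out = 445.26 × 4.3229 = 1924.8 W.
All ideal ⇒ P_in = P_out, so I_supply = 1924.8/400 = 4.81 A.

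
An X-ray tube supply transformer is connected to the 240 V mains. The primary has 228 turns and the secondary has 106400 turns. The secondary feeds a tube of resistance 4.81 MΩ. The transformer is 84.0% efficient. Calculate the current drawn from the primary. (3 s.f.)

I_p ≈ 12.9 A

V_s = 240 × 106400/228 = 112000 V.
I_s = V_s/R = 112000/(4.81×10^6) = 0.023285 A.
P_out = V_s I_s = 112000 × 0.023285 = 2607.9 W.
P_in = P_out/η = 2607.9/0.840 = 3104.6 W.
I_p = P_in/V_p = 3104.6/240 = 12.9 A.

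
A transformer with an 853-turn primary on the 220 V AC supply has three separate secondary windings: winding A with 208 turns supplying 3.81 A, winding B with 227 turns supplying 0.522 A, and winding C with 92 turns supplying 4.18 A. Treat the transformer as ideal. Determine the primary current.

V_A = 220 × 208/853 = 53.646 V; V_B = 220 × 227/853 = 58.546 V; V_C = 220 × 92/853 = 23.728 V.
P_out = V_A I_A + V_B I_B + V_C I_C = 53.646×3.81 + 58.546×0.522 + 23.728×4.18 = 204.39 + 30.561 + 99.183 = 334.14 W.
Ideal ⇒ P_in = P_out, so I_p = P_out/V_p = 334.14/220 = 1.52 A.

I_p ≈ 1.52 A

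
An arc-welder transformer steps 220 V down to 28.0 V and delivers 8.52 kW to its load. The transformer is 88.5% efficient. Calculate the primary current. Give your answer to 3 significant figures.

I_p ≈ 43.8 A

P_in = P_out/η = 8520/0.885 = 9627.1 W.
I_p = P_in/V_p = 9627.1/220 = 43.8 A.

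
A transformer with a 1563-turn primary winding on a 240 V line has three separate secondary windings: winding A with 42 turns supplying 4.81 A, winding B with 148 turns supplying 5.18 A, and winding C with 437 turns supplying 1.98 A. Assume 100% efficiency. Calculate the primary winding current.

I_p ≈ 1.17 A

V_A = 240 × 42/1563 = 6.4491 V; V_B = 240 × 148/1563 = 22.726 V; V_C = 240 × 437/1563 = 67.102 V.
P_out = V_A I_A + V_B I_B + V_C I_C = 6.4491×4.81 + 22.726×5.18 + 67.102×1.98 = 31.020 + 117.72 + 132.86 = 281.60 W.
Ideal ⇒ P_in = P_out, so I_p = P_out/V_p = 281.60/240 = 1.17 A.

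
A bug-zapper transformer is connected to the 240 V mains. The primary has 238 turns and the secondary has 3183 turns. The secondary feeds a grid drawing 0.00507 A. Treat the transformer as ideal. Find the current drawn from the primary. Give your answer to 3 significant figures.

For an ideal transformer I_p N_p = I_s N_s, so I_p = 0.00507 × 3183/238 = 0.0678 A.

I_p ≈ 0.0678 A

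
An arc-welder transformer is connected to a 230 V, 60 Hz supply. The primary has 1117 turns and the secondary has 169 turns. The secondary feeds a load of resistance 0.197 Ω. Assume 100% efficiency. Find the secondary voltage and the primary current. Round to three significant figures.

V_s ≈ 34.8 V, I_p ≈ 26.7 A

V_s = V_p × N_s/N_p = 230 × 169/1117 = 34.799 V.
I_s = V_s/R = 34.799/0.197 = 176.64 A.
I_p = I_s × N_s/N_p = 176.64 × 169/1117 = 26.7 A.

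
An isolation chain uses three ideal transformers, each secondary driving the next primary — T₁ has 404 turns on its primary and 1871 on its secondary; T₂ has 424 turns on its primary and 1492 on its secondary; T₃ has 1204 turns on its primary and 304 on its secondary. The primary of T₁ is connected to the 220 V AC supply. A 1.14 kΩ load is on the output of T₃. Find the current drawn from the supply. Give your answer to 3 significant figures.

After T₁: V = 220.00 × 1871/404 = 1018.9 V.
After T₂: V = 1018.9 × 1492/424 = 3585.2 V.
After T₃: V = 3585.2 × 304/1204 = 905.24 V.
I_load = 905.24/1140 = 0.79407 A, so P_out = 905.24 × 0.79407 = 718.83 W.
All ideal ⇒ P_in = P_out, so I_supply = 718.83/220 = 3.27 A.

I_supply ≈ 3.27 A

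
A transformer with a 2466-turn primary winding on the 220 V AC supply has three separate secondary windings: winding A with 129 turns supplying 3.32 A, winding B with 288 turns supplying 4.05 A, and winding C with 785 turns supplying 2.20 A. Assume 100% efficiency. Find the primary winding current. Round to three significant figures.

I_p ≈ 1.35 A

V_A = 220 × 129/2466 = 11.509 V; V_B = 220 × 288/2466 = 25.693 V; V_C = 220 × 785/2466 = 70.032 V.
P_out = V_A I_A + V_B I_B + V_C I_C = 11.509×3.32 + 25.693×4.05 + 70.032×2.20 = 38.208 + 104.06 + 154.07 = 296.34 W.
Ideal ⇒ P_in = P_out, so I_p = P_out/V_p = 296.34/220 = 1.35 A.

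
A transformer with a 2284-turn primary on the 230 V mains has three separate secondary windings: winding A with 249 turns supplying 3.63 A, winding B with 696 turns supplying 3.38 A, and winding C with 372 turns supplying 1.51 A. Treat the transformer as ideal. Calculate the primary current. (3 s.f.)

V_A = 230 × 249/2284 = 25.074 V; V_B = 230 × 696/2284 = 70.088 V; V_C = 230 × 372/2284 = 37.461 V.
P_out = V_A I_A + V_B I_B + V_C I_C = 25.074×3.63 + 70.088×3.38 + 37.461×1.51 = 91.020 + 236.90 + 56.565 = 384.48 W.
Ideal ⇒ P_in = P_out, so I_p = P_out/V_p = 384.48/230 = 1.67 A.

I_p ≈ 1.67 A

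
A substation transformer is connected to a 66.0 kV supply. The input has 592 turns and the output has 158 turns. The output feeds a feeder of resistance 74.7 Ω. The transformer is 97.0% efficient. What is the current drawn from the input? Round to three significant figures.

I_in ≈ 64.9 A

V_out = 66000 × 158/592 = 17615 V.
I_out = V_out/R = 17615/74.7 = 235.81 A.
P_out = V_out I_out = 17615 × 235.81 = 4.1537×10^6 W.
P_in = P_out/η = 4.1537×10^6/0.970 = 4.2822×10^6 W.
I_in = P_in/V_in = 4.2822×10^6/66000 = 64.9 A.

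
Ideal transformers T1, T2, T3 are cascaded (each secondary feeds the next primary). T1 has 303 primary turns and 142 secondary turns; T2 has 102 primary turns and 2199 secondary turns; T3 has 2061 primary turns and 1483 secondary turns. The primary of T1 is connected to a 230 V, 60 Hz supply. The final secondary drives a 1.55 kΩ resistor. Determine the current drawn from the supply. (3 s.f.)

After T1: V = 230.00 × 142/303 = 107.79 V.
After T2: V = 107.79 × 2199/102 = 2323.8 V.
After T3: V = 2323.8 × 1483/2061 = 1672.1 V.
I_load = 1672.1/1550 = 1.0788 A, so P_out = 1672.1 × 1.0788 = 1803.8 W.
All ideal ⇒ P_in = P_out, so I_supply = 1803.8/230 = 7.84 A.

I_supply ≈ 7.84 A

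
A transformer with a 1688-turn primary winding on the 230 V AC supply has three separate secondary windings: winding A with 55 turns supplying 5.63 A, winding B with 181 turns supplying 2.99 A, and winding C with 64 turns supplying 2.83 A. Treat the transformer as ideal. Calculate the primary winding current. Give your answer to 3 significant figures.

I_p ≈ 0.611 A

V_A = 230 × 55/1688 = 7.4941 V; V_B = 230 × 181/1688 = 24.662 V; V_C = 230 × 64/1688 = 8.7204 V.
P_out = V_A I_A + V_B I_B + V_C I_C = 7.4941×5.63 + 24.662×2.99 + 8.7204×2.83 = 42.192 + 73.740 + 24.679 = 140.61 W.
Ideal ⇒ P_in = P_out, so I_p = P_out/V_p = 140.61/230 = 0.611 A.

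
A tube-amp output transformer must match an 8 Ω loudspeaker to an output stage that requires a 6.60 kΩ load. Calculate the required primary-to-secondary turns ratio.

Z_p/Z_s = (N_p/N_s)², so N_p/N_s = √(6600/8) = √825 = 28.7.

N_p/N_s ≈ 28.7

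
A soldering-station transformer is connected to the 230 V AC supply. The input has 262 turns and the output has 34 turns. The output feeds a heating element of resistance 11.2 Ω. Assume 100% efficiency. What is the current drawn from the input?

V_out = V_in × N_out/N_in = 230 × 34/262 = 29.847 V.
I_out = V_out/R = 29.847/11.2 = 2.6649 A.
For an ideal transformer I_in N_in = I_out N_out, so I_in = 2.6649 × 34/262 = 0.346 A.

I_in ≈ 0.346 A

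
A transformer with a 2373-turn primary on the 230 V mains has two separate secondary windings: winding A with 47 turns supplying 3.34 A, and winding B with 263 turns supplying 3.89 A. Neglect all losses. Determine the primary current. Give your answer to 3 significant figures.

V_A = 230 × 47/2373 = 4.5554 V; V_B = 230 × 263/2373 = 25.491 V.
P_out = V_A I_A + V_B I_B = 4.5554×3.34 + 25.491×3.89 = 15.215 + 99.160 = 114.37 W.
Ideal ⇒ P_in = P_out, so I_p = P_out/V_p = 114.37/230 = 0.497 A.

I_p ≈ 0.497 A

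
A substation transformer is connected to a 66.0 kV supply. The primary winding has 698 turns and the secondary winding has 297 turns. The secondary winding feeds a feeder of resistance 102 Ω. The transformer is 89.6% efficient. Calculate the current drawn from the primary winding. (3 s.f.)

V_s = 66000 × 297/698 = 28083 V.
I_s = V_s/R = 28083/102 = 275.32 A.
P_out = V_s I_s = 28083 × 275.32 = 7.7320×10^6 W.
P_in = P_out/η = 7.7320×10^6/0.896 = 8.6294×10^6 W.
I_p = P_in/V_p = 8.6294×10^6/66000 = 131 A.

I_p ≈ 131 A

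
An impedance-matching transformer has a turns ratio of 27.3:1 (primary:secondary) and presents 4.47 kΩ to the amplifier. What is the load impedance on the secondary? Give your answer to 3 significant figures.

Z_s = Z_p/(N_p/N_s)² = 4470/27.3² = 6.00 Ω.

Z_s ≈ 6.00 Ω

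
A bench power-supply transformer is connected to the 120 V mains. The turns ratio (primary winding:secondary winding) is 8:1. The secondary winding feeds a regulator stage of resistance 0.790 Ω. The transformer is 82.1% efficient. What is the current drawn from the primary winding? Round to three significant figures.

I_p ≈ 2.89 A

V_s = 120 × 1/8 = 15.000 V.
I_s = V_s/R = 15.000/0.790 = 18.987 A.
P_out = V_s I_s = 15.000 × 18.987 = 284.81 W.
P_in = P_out/η = 284.81/0.821 = 346.91 W.
I_p = P_in/V_p = 346.91/120 = 2.89 A.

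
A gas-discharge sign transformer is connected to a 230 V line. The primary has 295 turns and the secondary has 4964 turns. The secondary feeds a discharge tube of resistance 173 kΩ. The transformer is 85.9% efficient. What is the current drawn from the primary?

V_s = 230 × 4964/295 = 3870.2 V.
I_s = V_s/R = 3870.2/173000 = 0.022371 A.
P_out = V_s I_s = 3870.2 × 0.022371 = 86.582 W.
P_in = P_out/η = 86.582/0.859 = 100.79 W.
I_p = P_in/V_p = 100.79/230 = 0.438 A.

I_p ≈ 0.438 A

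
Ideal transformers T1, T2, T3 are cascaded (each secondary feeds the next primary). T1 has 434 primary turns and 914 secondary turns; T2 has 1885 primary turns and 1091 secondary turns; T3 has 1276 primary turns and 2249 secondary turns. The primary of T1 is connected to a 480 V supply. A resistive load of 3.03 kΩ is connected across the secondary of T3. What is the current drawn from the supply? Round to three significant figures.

I_supply ≈ 0.731 A

Secondary of T1: V = 480.00 × 914/434 = 1010.9 V.
Secondary of T2: V = 1010.9 × 1091/1885 = 585.07 V.
Secondary of T3: V = 585.07 × 2249/1276 = 1031.2 V.
I_load = 1031.2/3030 = 0.34034 A, so P_out = 1031.2 × 0.34034 = 350.96 W.
All ideal ⇒ P_in = P_out, so I_supply = 350.96/480 = 0.731 A.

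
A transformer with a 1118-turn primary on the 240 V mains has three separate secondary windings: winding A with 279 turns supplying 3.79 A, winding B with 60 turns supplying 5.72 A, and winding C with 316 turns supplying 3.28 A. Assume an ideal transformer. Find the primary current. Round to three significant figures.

I_p ≈ 2.18 A

V_A = 240 × 279/1118 = 59.893 V; V_B = 240 × 60/1118 = 12.880 V; V_C = 240 × 316/1118 = 67.835 V.
P_out = V_A I_A + V_B I_B + V_C I_C = 59.893×3.79 + 12.880×5.72 + 67.835×3.28 = 226.99 + 73.674 + 222.50 = 523.17 W.
Ideal ⇒ P_in = P_out, so I_p = P_out/V_p = 523.17/240 = 2.18 A.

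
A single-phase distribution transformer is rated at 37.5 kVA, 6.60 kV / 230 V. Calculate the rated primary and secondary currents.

I_p ≈ 5.68 A, I_s ≈ 163 A

I_p = S/V_p = 37500/6600 = 5.68 A.
I_s = S/V_s = 37500/230 = 163 A.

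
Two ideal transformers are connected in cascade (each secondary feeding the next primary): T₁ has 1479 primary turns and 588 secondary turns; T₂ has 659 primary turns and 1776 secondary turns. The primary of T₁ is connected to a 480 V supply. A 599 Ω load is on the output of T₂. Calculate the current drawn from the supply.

I_supply ≈ 0.920 A

Secondary of T₁: V = 480.00 × 588/1479 = 190.83 V.
Secondary of T₂: V = 190.83 × 1776/659 = 514.29 V.
I_load = 514.29/599 = 0.85858 A, so P_out = 514.29 × 0.85858 = 441.56 W.
All ideal ⇒ P_in = P_out, so I_supply = 441.56/480 = 0.920 A.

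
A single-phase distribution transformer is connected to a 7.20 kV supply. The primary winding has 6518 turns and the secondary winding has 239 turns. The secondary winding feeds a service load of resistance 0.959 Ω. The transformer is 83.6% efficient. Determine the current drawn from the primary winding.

I_p ≈ 12.1 A

V_s = 7200 × 239/6518 = 264.01 V.
I_s = V_s/R = 264.01/0.959 = 275.29 A.
P_out = V_s I_s = 264.01 × 275.29 = 72680 W.
P_in = P_out/η = 72680/0.836 = 86938 W.
I_p = P_in/V_p = 86938/7200 = 12.1 A.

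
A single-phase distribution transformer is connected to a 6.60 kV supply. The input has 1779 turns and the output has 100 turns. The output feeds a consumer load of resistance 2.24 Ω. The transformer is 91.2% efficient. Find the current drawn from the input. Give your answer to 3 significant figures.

V_out = 6600 × 100/1779 = 370.99 V.
I_out = V_out/R = 370.99/2.24 = 165.62 A.
P_out = V_out I_out = 370.99 × 165.62 = 61445 W.
P_in = P_out/η = 61445/0.912 = 67374 W.
I_in = P_in/V_in = 67374/6600 = 10.2 A.

I_in ≈ 10.2 A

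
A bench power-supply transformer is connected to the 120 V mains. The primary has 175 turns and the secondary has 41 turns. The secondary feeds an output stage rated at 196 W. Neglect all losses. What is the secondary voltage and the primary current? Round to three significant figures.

V_s = V_p × N_s/N_p = 120 × 41/175 = 28.114 V.
I_s = P/V_s = 196/28.114 = 6.9715 A.
I_p = I_s × N_s/N_p = 6.9715 × 41/175 = 1.63 A.

V_s ≈ 28.1 V, I_p ≈ 1.63 A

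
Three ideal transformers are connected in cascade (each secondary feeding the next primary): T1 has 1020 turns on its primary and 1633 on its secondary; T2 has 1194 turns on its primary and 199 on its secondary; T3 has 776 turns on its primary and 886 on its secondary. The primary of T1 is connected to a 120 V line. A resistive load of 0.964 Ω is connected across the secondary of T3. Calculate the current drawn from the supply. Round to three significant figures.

Secondary of T1: V = 120.00 × 1633/1020 = 192.12 V.
Secondary of T2: V = 192.12 × 199/1194 = 32.020 V.
Secondary of T3: V = 32.020 × 886/776 = 36.558 V.
I_load = 36.558/0.964 = 37.924 A, so P_out = 36.558 × 37.924 = 1386.4 W.
All ideal ⇒ P_in = P_out, so I_supply = 1386.4/120 = 11.6 A.

I_supply ≈ 11.6 A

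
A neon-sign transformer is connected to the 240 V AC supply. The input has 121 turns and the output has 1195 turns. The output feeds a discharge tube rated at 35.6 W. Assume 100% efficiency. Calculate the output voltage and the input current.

V_out = V_in × N_out/N_in = 240 × 1195/121 = 2370.2 V.
I_out = P/V_out = 35.6/2370.2 = 0.015020 A.
I_in = I_out × N_out/N_in = 0.015020 × 1195/121 = 0.148 A.

V_out ≈ 2370 V, I_in ≈ 0.148 A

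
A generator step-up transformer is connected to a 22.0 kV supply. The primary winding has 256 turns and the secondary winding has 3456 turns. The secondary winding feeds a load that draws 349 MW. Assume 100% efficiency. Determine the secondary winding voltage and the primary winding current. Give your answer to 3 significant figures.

V_s ≈ 297000 V, I_p ≈ 15900 A

V_s = V_p × N_s/N_p = 22000 × 3456/256 = 297000 V.
I_s = P/V_s = 3.49×10^8/297000 = 1175.1 A.
I_p = I_s × N_s/N_p = 1175.1 × 3456/256 = 15900 A.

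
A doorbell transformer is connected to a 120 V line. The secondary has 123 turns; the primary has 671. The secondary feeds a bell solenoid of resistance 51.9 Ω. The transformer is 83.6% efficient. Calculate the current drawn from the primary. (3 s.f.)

V_s = 120 × 123/671 = 21.997 V.
I_s = V_s/R = 21.997/51.9 = 0.42383 A.
P_out = V_s I_s = 21.997 × 0.42383 = 9.3231 W.
P_in = P_out/η = 9.3231/0.836 = 11.152 W.
I_p = P_in/V_p = 11.152/120 = 0.0929 A.

I_p ≈ 0.0929 A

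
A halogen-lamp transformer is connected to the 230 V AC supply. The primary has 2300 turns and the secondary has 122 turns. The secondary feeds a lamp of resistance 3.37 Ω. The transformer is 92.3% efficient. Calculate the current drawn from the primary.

V_s = 230 × 122/2300 = 12.200 V.
I_s = V_s/R = 12.200/3.37 = 3.6202 A.
P_out = V_s I_s = 12.200 × 3.6202 = 44.166 W.
P_in = P_out/η = 44.166/0.923 = 47.851 W.
I_p = P_in/V_p = 47.851/230 = 0.208 A.

I_p ≈ 0.208 A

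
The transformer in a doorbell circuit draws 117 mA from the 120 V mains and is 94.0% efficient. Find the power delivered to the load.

P_out ≈ 13.2 W

P_in = V_in I_in = 120 × 0.117 = 14.040 W.
P_out = η P_in = 0.940 × 14.040 = 13.2 W.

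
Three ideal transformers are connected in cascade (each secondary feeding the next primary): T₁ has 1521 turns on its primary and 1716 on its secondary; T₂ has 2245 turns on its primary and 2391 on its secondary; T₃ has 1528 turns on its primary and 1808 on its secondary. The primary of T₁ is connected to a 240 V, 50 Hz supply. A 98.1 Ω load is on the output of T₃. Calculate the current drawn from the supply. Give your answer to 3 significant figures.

I_supply ≈ 4.95 A

Secondary of T₁: V = 240.00 × 1716/1521 = 270.77 V.
Secondary of T₂: V = 270.77 × 2391/2245 = 288.38 V.
Secondary of T₃: V = 288.38 × 1808/1528 = 341.22 V.
I_load = 341.22/98.1 = 3.4783 A, so P_out = 341.22 × 3.4783 = 1186.9 W.
All ideal ⇒ P_in = P_out, so I_supply = 1186.9/240 = 4.95 A.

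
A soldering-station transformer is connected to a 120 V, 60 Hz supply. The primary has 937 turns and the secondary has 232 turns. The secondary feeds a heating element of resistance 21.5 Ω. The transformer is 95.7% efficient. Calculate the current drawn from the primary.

I_p ≈ 0.358 A

V_s = 120 × 232/937 = 29.712 V.
I_s = V_s/R = 29.712/21.5 = 1.3819 A.
P_out = V_s I_s = 29.712 × 1.3819 = 41.060 W.
P_in = P_out/η = 41.060/0.957 = 42.905 W.
I_p = P_in/V_p = 42.905/120 = 0.358 A.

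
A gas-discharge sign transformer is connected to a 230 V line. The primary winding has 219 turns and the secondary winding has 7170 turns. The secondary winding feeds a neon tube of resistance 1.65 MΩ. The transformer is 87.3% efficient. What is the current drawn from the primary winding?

I_p ≈ 0.171 A

V_s = 230 × 7170/219 = 7530.1 V.
I_s = V_s/R = 7530.1/(1.65×10^6) = 0.0045637 A.
P_out = V_s I_s = 7530.1 × 0.0045637 = 34.365 W.
P_in = P_out/η = 34.365/0.873 = 39.365 W.
I_p = P_in/V_p = 39.365/230 = 0.171 A.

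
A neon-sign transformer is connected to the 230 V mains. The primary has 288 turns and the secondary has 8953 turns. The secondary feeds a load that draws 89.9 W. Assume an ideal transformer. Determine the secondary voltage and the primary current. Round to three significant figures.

V_s ≈ 7150 V, I_p ≈ 0.391 A

V_s = V_p × N_s/N_p = 230 × 8953/288 = 7150.0 V.
I_s = P/V_s = 89.9/7150.0 = 0.012573 A.
I_p = I_s × N_s/N_p = 0.012573 × 8953/288 = 0.391 A.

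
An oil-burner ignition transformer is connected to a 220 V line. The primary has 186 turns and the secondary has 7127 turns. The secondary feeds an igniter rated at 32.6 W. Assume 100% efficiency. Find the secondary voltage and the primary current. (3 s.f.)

V_s ≈ 8430 V, I_p ≈ 0.148 A

V_s = V_p × N_s/N_p = 220 × 7127/186 = 8429.8 V.
I_s = P/V_s = 32.6/8429.8 = 0.0038672 A.
I_p = I_s × N_s/N_p = 0.0038672 × 7127/186 = 0.148 A.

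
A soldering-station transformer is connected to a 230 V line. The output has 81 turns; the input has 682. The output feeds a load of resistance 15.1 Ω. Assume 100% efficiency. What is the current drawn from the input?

V_out = V_in × N_out/N_in = 230 × 81/682 = 27.317 V.
I_out = V_out/R = 27.317/15.1 = 1.8091 A.
For an ideal transformer I_in N_in = I_out N_out, so I_in = 1.8091 × 81/682 = 0.215 A.

I_in ≈ 0.215 A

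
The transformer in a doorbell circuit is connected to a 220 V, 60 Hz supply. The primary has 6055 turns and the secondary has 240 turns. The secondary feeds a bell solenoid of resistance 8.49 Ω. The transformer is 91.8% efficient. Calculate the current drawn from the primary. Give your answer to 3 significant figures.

V_s = 220 × 240/6055 = 8.7201 V.
I_s = V_s/R = 8.7201/8.49 = 1.0271 A.
P_out = V_s I_s = 8.7201 × 1.0271 = 8.9564 W.
P_in = P_out/η = 8.9564/0.918 = 9.7564 W.
I_p = P_in/V_p = 9.7564/220 = 0.0443 A.

I_p ≈ 0.0443 A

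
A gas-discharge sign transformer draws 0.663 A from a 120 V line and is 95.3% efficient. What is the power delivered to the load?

P_out ≈ 75.8 W

P_in = V_p I_p = 120 × 0.663 = 79.560 W.
P_out = η P_in = 0.953 × 79.560 = 75.8 W.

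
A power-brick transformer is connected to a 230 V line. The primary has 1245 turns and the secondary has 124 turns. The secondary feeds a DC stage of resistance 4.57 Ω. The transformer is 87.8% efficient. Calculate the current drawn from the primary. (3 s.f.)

I_p ≈ 0.569 A

V_s = 230 × 124/1245 = 22.908 V.
I_s = V_s/R = 22.908/4.57 = 5.0126 A.
P_out = V_s I_s = 22.908 × 5.0126 = 114.83 W.
P_in = P_out/η = 114.83/0.878 = 130.78 W.
I_p = P_in/V_p = 130.78/230 = 0.569 A.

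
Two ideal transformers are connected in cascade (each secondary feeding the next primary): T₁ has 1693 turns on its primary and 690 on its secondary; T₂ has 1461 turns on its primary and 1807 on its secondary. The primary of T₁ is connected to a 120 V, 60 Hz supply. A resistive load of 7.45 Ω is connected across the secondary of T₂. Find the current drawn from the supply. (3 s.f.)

After T₁: V = 120.00 × 690/1693 = 48.907 V.
After T₂: V = 48.907 × 1807/1461 = 60.490 V.
I_load = 60.490/7.45 = 8.1194 A, so P_out = 60.490 × 8.1194 = 491.14 W.
All ideal ⇒ P_in = P_out, so I_supply = 491.14/120 = 4.09 A.

I_supply ≈ 4.09 A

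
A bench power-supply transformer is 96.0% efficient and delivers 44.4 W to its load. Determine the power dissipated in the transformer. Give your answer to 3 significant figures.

P_loss ≈ 1.85 W

P_in = P_out/η = 44.4/0.960 = 46.2500 W.
P_loss = P_in − P_out = 46.2500 − 44.4 = 1.85 W.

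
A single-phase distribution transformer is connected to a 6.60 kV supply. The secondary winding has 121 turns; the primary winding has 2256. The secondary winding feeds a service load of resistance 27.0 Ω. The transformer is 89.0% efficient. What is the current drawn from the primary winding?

I_p ≈ 0.790 A

V_s = 6600 × 121/2256 = 353.99 V.
I_s = V_s/R = 353.99/27.0 = 13.111 A.
P_out = V_s I_s = 353.99 × 13.111 = 4641.1 W.
P_in = P_out/η = 4641.1/0.890 = 5214.7 W.
I_p = P_in/V_p = 5214.7/6600 = 0.790 A.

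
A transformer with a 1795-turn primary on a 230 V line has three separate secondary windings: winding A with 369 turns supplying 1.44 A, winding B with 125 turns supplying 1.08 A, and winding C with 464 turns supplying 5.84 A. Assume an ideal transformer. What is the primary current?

V_A = 230 × 369/1795 = 47.281 V; V_B = 230 × 125/1795 = 16.017 V; V_C = 230 × 464/1795 = 59.454 V.
P_out = V_A I_A + V_B I_B + V_C I_C = 47.281×1.44 + 16.017×1.08 + 59.454×5.84 = 68.085 + 17.298 + 347.21 = 432.59 W.
Ideal ⇒ P_in = P_out, so I_p = P_out/V_p = 432.59/230 = 1.88 A.

I_p ≈ 1.88 A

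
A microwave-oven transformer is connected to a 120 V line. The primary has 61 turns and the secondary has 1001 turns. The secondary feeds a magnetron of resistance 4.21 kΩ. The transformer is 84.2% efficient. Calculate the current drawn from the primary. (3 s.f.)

V_s = 120 × 1001/61 = 1969.2 V.
I_s = V_s/R = 1969.2/4210 = 0.46774 A.
P_out = V_s I_s = 1969.2 × 0.46774 = 921.06 W.
P_in = P_out/η = 921.06/0.842 = 1093.9 W.
I_p = P_in/V_p = 1093.9/120 = 9.12 A.

I_p ≈ 9.12 A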